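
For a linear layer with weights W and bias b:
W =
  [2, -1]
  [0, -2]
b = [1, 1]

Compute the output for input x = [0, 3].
y = [-2, -5]

Wx = [2×0 + -1×3, 0×0 + -2×3]
   = [-3, -6]
y = Wx + b = [-3 + 1, -6 + 1] = [-2, -5]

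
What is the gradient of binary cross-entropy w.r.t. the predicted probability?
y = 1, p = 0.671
∂L/∂p = -1.49

∂L/∂p = -y/p + (1-y)/(1-p) = -1/0.671 + 0 = -1.49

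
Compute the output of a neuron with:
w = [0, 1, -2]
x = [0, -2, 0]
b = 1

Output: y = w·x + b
y = -1

y = (0)(0) + (1)(-2) + (-2)(0) + 1 = -1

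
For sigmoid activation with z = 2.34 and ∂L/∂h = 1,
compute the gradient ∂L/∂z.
∂L/∂z = 0.08014

σ(2.34) = 0.9121
σ'(2.34) = σ(2.34)(1 - σ(2.34)) = 0.9121 × 0.08786 = 0.08014
∂L/∂z = ∂L/∂h · σ'(z) = 1 × 0.08014 = 0.08014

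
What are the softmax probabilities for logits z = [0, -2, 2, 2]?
p = [0.0628, 0.0085, 0.4643, 0.4643]

exp(z) = [1, 0.1353, 7.389, 7.389]
Sum = 15.91
p = [0.0628, 0.0085, 0.4643, 0.4643]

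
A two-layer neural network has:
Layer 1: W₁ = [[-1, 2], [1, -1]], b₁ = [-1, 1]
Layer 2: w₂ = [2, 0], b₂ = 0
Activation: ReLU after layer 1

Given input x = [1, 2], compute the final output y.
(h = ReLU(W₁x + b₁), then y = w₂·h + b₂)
y = 4

Layer 1 pre-activation: z₁ = [2, 0]
After ReLU: h = [2, 0]
Layer 2 output: y = 2×2 + 0×0 + 0 = 4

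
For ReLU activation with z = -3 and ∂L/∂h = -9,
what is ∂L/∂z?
∂L/∂z = 0

h = ReLU(-3) = 0
Since z < 0: ∂h/∂z = 0
∂L/∂z = ∂L/∂h · ∂h/∂z = -9 × 0 = 0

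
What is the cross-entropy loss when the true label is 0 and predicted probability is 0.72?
L = 1.273

L = -0·log(0.72) - 1·log(0.28) = -log(0.28) = 1.273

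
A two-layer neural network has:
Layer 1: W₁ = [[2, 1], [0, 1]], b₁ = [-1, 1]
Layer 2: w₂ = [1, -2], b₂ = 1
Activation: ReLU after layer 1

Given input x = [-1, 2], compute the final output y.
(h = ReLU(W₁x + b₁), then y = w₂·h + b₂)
y = -5

Layer 1 pre-activation: z₁ = [-1, 3]
After ReLU: h = [0, 3]
Layer 2 output: y = 1×0 + -2×3 + 1 = -5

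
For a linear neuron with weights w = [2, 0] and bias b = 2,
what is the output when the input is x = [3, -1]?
y = 8

y = (2)(3) + (0)(-1) + 2 = 8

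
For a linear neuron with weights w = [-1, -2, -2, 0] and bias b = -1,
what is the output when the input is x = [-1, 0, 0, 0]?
y = 0

y = (-1)(-1) + (-2)(0) + (-2)(0) + (0)(0) + -1 = 0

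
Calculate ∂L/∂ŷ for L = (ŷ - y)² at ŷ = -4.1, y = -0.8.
∂L/∂ŷ = -6.6

∂L/∂ŷ = 2(ŷ - y) = 2(-4.1 - -0.8) = 2(-3.3) = -6.6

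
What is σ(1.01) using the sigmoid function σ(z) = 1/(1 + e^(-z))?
0.733

sigmoid(1.01) = 1/(1 + e^(-1.01)) = 1/(1 + 0.3642) = 0.733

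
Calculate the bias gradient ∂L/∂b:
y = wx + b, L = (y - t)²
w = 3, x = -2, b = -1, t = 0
∂L/∂b = -14

y = wx + b = (3)(-2) + -1 = -7
∂L/∂y = 2(y - t) = 2(-7 - 0) = -14
∂y/∂b = 1
∂L/∂b = ∂L/∂y · ∂y/∂b = -14 × 1 = -14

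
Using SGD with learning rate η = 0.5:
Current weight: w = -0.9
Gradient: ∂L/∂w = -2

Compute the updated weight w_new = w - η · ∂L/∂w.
w_new = 0.1

w_new = w - η·∂L/∂w = -0.9 - 0.5×(-2) = -0.9 - (-1) = 0.1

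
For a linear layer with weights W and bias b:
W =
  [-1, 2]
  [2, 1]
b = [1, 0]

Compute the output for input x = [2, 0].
y = [-1, 4]

Wx = [-1×2 + 2×0, 2×2 + 1×0]
   = [-2, 4]
y = Wx + b = [-2 + 1, 4 + 0] = [-1, 4]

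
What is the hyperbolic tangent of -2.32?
-0.9809

tanh(-2.32) = (e^(-2.32) - e^(2.32))/(e^(-2.32) + e^(2.32)) = -0.9809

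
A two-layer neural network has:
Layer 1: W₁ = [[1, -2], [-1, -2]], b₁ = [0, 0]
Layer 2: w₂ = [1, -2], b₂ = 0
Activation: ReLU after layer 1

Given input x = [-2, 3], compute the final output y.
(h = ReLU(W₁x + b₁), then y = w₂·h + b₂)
y = 0

Layer 1 pre-activation: z₁ = [-8, -4]
After ReLU: h = [0, 0]
Layer 2 output: y = 1×0 + -2×0 + 0 = 0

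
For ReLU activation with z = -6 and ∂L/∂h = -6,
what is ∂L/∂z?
∂L/∂z = 0

h = ReLU(-6) = 0
Since z < 0: ∂h/∂z = 0
∂L/∂z = ∂L/∂h · ∂h/∂z = -6 × 0 = 0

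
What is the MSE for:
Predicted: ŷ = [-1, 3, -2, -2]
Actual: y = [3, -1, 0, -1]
MSE = 9.25

MSE = (1/4)((-1-3)² + (3--1)² + (-2-0)² + (-2--1)²) = (1/4)(16 + 16 + 4 + 1) = 9.25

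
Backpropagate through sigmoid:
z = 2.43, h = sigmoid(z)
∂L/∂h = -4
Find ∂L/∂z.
∂L/∂z = -0.2975

σ(2.43) = 0.9191
σ'(2.43) = σ(2.43)(1 - σ(2.43)) = 0.9191 × 0.08091 = 0.07437
∂L/∂z = ∂L/∂h · σ'(z) = -4 × 0.07437 = -0.2975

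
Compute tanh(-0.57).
-0.5154

tanh(-0.57) = (e^(-0.57) - e^(0.57))/(e^(-0.57) + e^(0.57)) = -0.5154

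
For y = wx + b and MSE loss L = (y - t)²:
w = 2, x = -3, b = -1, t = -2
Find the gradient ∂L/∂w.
∂L/∂w = 30

y = wx + b = (2)(-3) + -1 = -7
∂L/∂y = 2(y - t) = 2(-7 - -2) = -10
∂y/∂w = x = -3
∂L/∂w = ∂L/∂y · ∂y/∂w = -10 × -3 = 30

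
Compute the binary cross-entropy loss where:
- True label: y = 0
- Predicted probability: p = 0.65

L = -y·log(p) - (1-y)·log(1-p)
L = 1.05

L = -0·log(0.65) - 1·log(0.35) = -log(0.35) = 1.05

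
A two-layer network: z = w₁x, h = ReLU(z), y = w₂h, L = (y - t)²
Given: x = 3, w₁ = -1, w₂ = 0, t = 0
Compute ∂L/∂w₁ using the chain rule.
∂L/∂w₁ = 0

Forward pass:
z = w₁x = -1×3 = -3
h = ReLU(-3) = 0
y = w₂h = 0×0 = 0

Backward pass:
∂L/∂y = 2(y - t) = 2(0 - 0) = 0
∂y/∂h = w₂ = 0
∂h/∂z = 0 (ReLU derivative)
∂z/∂w₁ = x = 3

∂L/∂w₁ = 0 × 0 × 0 × 3 = 0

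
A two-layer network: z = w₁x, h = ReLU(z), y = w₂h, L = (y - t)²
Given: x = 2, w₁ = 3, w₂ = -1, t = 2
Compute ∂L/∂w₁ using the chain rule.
∂L/∂w₁ = 32

Forward pass:
z = w₁x = 3×2 = 6
h = ReLU(6) = 6
y = w₂h = -1×6 = -6

Backward pass:
∂L/∂y = 2(y - t) = 2(-6 - 2) = -16
∂y/∂h = w₂ = -1
∂h/∂z = 1 (ReLU derivative)
∂z/∂w₁ = x = 2

∂L/∂w₁ = -16 × -1 × 1 × 2 = 32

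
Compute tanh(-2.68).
-0.9906

tanh(-2.68) = (e^(-2.68) - e^(2.68))/(e^(-2.68) + e^(2.68)) = -0.9906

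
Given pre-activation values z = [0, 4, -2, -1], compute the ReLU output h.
h = [0, 4, 0, 0]

ReLU applied element-wise: max(0,0)=0, max(0,4)=4, max(0,-2)=0, max(0,-1)=0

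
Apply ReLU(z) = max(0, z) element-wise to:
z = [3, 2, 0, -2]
h = [3, 2, 0, 0]

ReLU applied element-wise: max(0,3)=3, max(0,2)=2, max(0,0)=0, max(0,-2)=0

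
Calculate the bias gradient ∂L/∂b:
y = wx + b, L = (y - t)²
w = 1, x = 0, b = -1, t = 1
∂L/∂b = -4

y = wx + b = (1)(0) + -1 = -1
∂L/∂y = 2(y - t) = 2(-1 - 1) = -4
∂y/∂b = 1
∂L/∂b = ∂L/∂y · ∂y/∂b = -4 × 1 = -4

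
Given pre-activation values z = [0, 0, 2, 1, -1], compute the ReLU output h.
h = [0, 0, 2, 1, 0]

ReLU applied element-wise: max(0,0)=0, max(0,0)=0, max(0,2)=2, max(0,1)=1, max(0,-1)=0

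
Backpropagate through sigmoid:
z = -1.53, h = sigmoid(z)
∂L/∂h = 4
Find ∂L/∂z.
∂L/∂z = 0.5852

σ(-1.53) = 0.178
σ'(-1.53) = σ(-1.53)(1 - σ(-1.53)) = 0.178 × 0.822 = 0.1463
∂L/∂z = ∂L/∂h · σ'(z) = 4 × 0.1463 = 0.5852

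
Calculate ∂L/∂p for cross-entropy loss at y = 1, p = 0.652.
∂L/∂p = -1.534

∂L/∂p = -y/p + (1-y)/(1-p) = -1/0.652 + 0 = -1.534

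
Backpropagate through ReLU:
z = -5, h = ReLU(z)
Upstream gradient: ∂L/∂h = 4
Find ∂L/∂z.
∂L/∂z = 0

h = ReLU(-5) = 0
Since z < 0: ∂h/∂z = 0
∂L/∂z = ∂L/∂h · ∂h/∂z = 4 × 0 = 0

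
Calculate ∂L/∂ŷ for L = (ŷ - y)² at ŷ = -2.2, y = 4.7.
∂L/∂ŷ = -13.8

∂L/∂ŷ = 2(ŷ - y) = 2(-2.2 - 4.7) = 2(-6.9) = -13.8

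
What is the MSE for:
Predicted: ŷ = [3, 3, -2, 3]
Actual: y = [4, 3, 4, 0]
MSE = 11.5

MSE = (1/4)((3-4)² + (3-3)² + (-2-4)² + (3-0)²) = (1/4)(1 + 0 + 36 + 9) = 11.5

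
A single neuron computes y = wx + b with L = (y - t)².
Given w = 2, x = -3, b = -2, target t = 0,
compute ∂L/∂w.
∂L/∂w = 48

y = wx + b = (2)(-3) + -2 = -8
∂L/∂y = 2(y - t) = 2(-8 - 0) = -16
∂y/∂w = x = -3
∂L/∂w = ∂L/∂y · ∂y/∂w = -16 × -3 = 48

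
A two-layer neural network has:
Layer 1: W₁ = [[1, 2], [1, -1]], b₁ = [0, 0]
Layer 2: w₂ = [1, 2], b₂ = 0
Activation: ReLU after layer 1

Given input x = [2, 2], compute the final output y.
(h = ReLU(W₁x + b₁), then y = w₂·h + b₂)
y = 6

Layer 1 pre-activation: z₁ = [6, 0]
After ReLU: h = [6, 0]
Layer 2 output: y = 1×6 + 2×0 + 0 = 6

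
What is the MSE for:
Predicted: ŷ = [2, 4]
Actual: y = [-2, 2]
MSE = 10

MSE = (1/2)((2--2)² + (4-2)²) = (1/2)(16 + 4) = 10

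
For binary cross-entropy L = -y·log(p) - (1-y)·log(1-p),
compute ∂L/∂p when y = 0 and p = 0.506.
∂L/∂p = 2.024

∂L/∂p = -y/p + (1-y)/(1-p) = 0 + 1/0.494 = 2.024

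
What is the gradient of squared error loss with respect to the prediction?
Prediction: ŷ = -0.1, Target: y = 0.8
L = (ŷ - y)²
∂L/∂ŷ = -1.8

∂L/∂ŷ = 2(ŷ - y) = 2(-0.1 - 0.8) = 2(-0.9) = -1.8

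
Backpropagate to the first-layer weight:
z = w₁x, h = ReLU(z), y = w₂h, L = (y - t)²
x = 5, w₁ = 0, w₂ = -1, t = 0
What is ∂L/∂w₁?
∂L/∂w₁ = 0

Forward pass:
z = w₁x = 0×5 = 0
h = ReLU(0) = 0
y = w₂h = -1×0 = 0

Backward pass:
∂L/∂y = 2(y - t) = 2(0 - 0) = 0
∂y/∂h = w₂ = -1
∂h/∂z = 0 (ReLU derivative)
∂z/∂w₁ = x = 5

∂L/∂w₁ = 0 × -1 × 0 × 5 = 0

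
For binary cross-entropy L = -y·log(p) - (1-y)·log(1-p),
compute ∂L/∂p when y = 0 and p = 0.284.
∂L/∂p = 1.397

∂L/∂p = -y/p + (1-y)/(1-p) = 0 + 1/0.716 = 1.397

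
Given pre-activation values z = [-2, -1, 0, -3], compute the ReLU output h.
h = [0, 0, 0, 0]

ReLU applied element-wise: max(0,-2)=0, max(0,-1)=0, max(0,0)=0, max(0,-3)=0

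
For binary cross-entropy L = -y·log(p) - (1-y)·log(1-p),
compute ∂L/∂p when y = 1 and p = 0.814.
∂L/∂p = -1.229

∂L/∂p = -y/p + (1-y)/(1-p) = -1/0.814 + 0 = -1.229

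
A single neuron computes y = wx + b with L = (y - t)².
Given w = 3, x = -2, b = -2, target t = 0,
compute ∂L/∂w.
∂L/∂w = 32

y = wx + b = (3)(-2) + -2 = -8
∂L/∂y = 2(y - t) = 2(-8 - 0) = -16
∂y/∂w = x = -2
∂L/∂w = ∂L/∂y · ∂y/∂w = -16 × -2 = 32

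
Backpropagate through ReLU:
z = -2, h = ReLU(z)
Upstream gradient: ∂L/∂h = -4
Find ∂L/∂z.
∂L/∂z = 0

h = ReLU(-2) = 0
Since z < 0: ∂h/∂z = 0
∂L/∂z = ∂L/∂h · ∂h/∂z = -4 × 0 = 0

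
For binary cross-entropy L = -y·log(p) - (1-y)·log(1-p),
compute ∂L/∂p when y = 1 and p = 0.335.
∂L/∂p = -2.985

∂L/∂p = -y/p + (1-y)/(1-p) = -1/0.335 + 0 = -2.985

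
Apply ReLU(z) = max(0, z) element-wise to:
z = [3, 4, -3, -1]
h = [3, 4, 0, 0]

ReLU applied element-wise: max(0,3)=3, max(0,4)=4, max(0,-3)=0, max(0,-1)=0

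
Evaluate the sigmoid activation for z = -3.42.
0.03168

sigmoid(-3.42) = 1/(1 + e^(3.42)) = 1/(1 + 30.57) = 0.03168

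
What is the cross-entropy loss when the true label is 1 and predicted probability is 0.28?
L = 1.273

L = -1·log(0.28) - 0·log(0.72) = -log(0.28) = 1.273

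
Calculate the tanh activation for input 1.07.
0.7895

tanh(1.07) = (e^(1.07) - e^(-1.07))/(e^(1.07) + e^(-1.07)) = 0.7895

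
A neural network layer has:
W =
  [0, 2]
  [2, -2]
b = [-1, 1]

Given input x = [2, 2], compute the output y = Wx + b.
y = [3, 1]

Wx = [0×2 + 2×2, 2×2 + -2×2]
   = [4, 0]
y = Wx + b = [4 + -1, 0 + 1] = [3, 1]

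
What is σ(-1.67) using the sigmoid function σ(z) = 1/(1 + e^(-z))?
0.1584

sigmoid(-1.67) = 1/(1 + e^(1.67)) = 1/(1 + 5.312) = 0.1584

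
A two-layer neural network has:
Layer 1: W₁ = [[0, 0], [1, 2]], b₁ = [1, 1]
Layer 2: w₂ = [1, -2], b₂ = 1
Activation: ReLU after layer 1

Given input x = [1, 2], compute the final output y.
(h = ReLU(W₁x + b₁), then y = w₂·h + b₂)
y = -10

Layer 1 pre-activation: z₁ = [1, 6]
After ReLU: h = [1, 6]
Layer 2 output: y = 1×1 + -2×6 + 1 = -10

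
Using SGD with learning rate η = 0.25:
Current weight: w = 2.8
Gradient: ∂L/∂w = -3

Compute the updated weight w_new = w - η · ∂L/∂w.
w_new = 3.55

w_new = w - η·∂L/∂w = 2.8 - 0.25×(-3) = 2.8 - (-0.75) = 3.55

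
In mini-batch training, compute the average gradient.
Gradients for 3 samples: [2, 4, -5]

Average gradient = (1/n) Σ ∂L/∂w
Average gradient = 0.3333

Average = (1/3)(2 + 4 + -5) = 1/3 = 0.3333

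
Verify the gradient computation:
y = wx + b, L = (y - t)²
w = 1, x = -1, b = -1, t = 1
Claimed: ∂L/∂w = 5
Incorrect

y = (1)(-1) + -1 = -2
∂L/∂y = 2(y - t) = 2(-2 - 1) = -6
∂y/∂w = x = -1
∂L/∂w = -6 × -1 = 6

Claimed value: 5
Incorrect: The correct gradient is 6.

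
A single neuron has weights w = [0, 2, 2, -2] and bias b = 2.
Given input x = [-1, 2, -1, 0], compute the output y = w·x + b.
y = 4

y = (0)(-1) + (2)(2) + (2)(-1) + (-2)(0) + 2 = 4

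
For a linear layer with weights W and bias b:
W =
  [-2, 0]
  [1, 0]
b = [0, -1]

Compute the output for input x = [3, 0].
y = [-6, 2]

Wx = [-2×3 + 0×0, 1×3 + 0×0]
   = [-6, 3]
y = Wx + b = [-6 + 0, 3 + -1] = [-6, 2]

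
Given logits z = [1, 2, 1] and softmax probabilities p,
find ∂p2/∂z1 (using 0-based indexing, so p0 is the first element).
∂p2/∂z1 = -0.1221

p = softmax(z) = [0.2119, 0.5761, 0.2119]
p2 = 0.2119, p1 = 0.5761

∂p2/∂z1 = -p2 × p1 = -0.2119 × 0.5761 = -0.1221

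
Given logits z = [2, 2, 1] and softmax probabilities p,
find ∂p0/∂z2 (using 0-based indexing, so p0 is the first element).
∂p0/∂z2 = -0.06561

p = softmax(z) = [0.4223, 0.4223, 0.1554]
p0 = 0.4223, p2 = 0.1554

∂p0/∂z2 = -p0 × p2 = -0.4223 × 0.1554 = -0.06561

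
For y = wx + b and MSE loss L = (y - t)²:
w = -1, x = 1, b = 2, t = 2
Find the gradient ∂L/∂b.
∂L/∂b = -2

y = wx + b = (-1)(1) + 2 = 1
∂L/∂y = 2(y - t) = 2(1 - 2) = -2
∂y/∂b = 1
∂L/∂b = ∂L/∂y · ∂y/∂b = -2 × 1 = -2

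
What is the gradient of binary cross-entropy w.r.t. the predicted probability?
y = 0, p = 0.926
∂L/∂p = 13.51

∂L/∂p = -y/p + (1-y)/(1-p) = 0 + 1/0.074 = 13.51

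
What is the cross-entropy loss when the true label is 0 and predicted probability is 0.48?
L = 0.6539

L = -0·log(0.48) - 1·log(0.52) = -log(0.52) = 0.6539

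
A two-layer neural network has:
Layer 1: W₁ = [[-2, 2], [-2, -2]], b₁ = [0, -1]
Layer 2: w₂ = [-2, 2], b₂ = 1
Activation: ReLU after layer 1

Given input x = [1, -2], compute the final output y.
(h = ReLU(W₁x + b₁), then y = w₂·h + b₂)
y = 3

Layer 1 pre-activation: z₁ = [-6, 1]
After ReLU: h = [0, 1]
Layer 2 output: y = -2×0 + 2×1 + 1 = 3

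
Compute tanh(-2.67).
-0.9905

tanh(-2.67) = (e^(-2.67) - e^(2.67))/(e^(-2.67) + e^(2.67)) = -0.9905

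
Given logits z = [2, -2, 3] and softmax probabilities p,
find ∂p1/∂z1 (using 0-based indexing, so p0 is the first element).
∂p1/∂z1 = 0.004878

p = softmax(z) = [0.2676, 0.004902, 0.7275]
p1 = 0.004902

∂p1/∂z1 = p1(1 - p1) = 0.004902 × (1 - 0.004902) = 0.004878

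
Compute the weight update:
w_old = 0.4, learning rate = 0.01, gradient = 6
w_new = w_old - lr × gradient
w_new = 0.34

w_new = w - η·∂L/∂w = 0.4 - 0.01×(6) = 0.4 - (0.06) = 0.34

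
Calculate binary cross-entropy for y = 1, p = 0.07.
L = 2.659

L = -1·log(0.07) - 0·log(0.93) = -log(0.07) = 2.659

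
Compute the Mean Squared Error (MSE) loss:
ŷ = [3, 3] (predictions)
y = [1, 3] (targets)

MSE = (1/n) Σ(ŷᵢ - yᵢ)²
MSE = 2

MSE = (1/2)((3-1)² + (3-3)²) = (1/2)(4 + 0) = 2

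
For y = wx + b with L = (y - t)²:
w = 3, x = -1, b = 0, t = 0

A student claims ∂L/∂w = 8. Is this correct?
Incorrect

y = (3)(-1) + 0 = -3
∂L/∂y = 2(y - t) = 2(-3 - 0) = -6
∂y/∂w = x = -1
∂L/∂w = -6 × -1 = 6

Claimed value: 8
Incorrect: The correct gradient is 6.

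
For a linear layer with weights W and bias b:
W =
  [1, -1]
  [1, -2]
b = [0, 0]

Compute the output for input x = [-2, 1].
y = [-3, -4]

Wx = [1×-2 + -1×1, 1×-2 + -2×1]
   = [-3, -4]
y = Wx + b = [-3 + 0, -4 + 0] = [-3, -4]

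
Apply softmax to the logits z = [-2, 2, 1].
p = [0.0132, 0.7214, 0.2654]

exp(z) = [0.1353, 7.389, 2.718]
Sum = 10.24
p = [0.0132, 0.7214, 0.2654]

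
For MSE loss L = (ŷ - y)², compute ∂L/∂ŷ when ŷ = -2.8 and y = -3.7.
∂L/∂ŷ = 1.8

∂L/∂ŷ = 2(ŷ - y) = 2(-2.8 - -3.7) = 2(0.9) = 1.8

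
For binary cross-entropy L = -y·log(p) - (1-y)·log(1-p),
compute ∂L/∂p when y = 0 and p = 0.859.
∂L/∂p = 7.092

∂L/∂p = -y/p + (1-y)/(1-p) = 0 + 1/0.141 = 7.092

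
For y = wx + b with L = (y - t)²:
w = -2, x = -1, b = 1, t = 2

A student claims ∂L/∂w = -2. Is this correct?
Correct

y = (-2)(-1) + 1 = 3
∂L/∂y = 2(y - t) = 2(3 - 2) = 2
∂y/∂w = x = -1
∂L/∂w = 2 × -1 = -2

Claimed value: -2
Correct: The correct gradient is -2.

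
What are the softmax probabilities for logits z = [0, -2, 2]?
p = [0.1173, 0.0159, 0.8668]

exp(z) = [1, 0.1353, 7.389]
Sum = 8.524
p = [0.1173, 0.0159, 0.8668]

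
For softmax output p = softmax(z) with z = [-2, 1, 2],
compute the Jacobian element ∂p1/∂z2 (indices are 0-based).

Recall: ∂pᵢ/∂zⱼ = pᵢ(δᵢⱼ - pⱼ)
∂p1/∂z2 = -0.1915

p = softmax(z) = [0.01321, 0.2654, 0.7214]
p1 = 0.2654, p2 = 0.7214

∂p1/∂z2 = -p1 × p2 = -0.2654 × 0.7214 = -0.1915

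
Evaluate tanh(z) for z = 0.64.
0.5649

tanh(0.64) = (e^(0.64) - e^(-0.64))/(e^(0.64) + e^(-0.64)) = 0.5649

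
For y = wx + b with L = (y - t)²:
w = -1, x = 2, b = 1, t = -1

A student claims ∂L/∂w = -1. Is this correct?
Incorrect

y = (-1)(2) + 1 = -1
∂L/∂y = 2(y - t) = 2(-1 - -1) = 0
∂y/∂w = x = 2
∂L/∂w = 0 × 2 = 0

Claimed value: -1
Incorrect: The correct gradient is 0.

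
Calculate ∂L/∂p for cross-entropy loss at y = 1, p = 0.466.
∂L/∂p = -2.146

∂L/∂p = -y/p + (1-y)/(1-p) = -1/0.466 + 0 = -2.146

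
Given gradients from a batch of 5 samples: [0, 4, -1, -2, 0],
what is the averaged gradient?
Average gradient = 0.2

Average = (1/5)(0 + 4 + -1 + -2 + 0) = 1/5 = 0.2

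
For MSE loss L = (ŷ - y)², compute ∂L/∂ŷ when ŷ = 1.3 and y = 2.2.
∂L/∂ŷ = -1.8

∂L/∂ŷ = 2(ŷ - y) = 2(1.3 - 2.2) = 2(-0.9) = -1.8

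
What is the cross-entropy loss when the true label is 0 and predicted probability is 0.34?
L = 0.4155

L = -0·log(0.34) - 1·log(0.66) = -log(0.66) = 0.4155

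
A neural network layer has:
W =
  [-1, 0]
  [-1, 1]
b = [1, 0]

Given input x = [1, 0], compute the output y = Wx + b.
y = [0, -1]

Wx = [-1×1 + 0×0, -1×1 + 1×0]
   = [-1, -1]
y = Wx + b = [-1 + 1, -1 + 0] = [0, -1]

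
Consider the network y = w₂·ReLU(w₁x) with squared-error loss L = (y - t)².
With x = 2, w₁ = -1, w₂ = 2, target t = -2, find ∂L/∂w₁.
∂L/∂w₁ = 0

Forward pass:
z = w₁x = -1×2 = -2
h = ReLU(-2) = 0
y = w₂h = 2×0 = 0

Backward pass:
∂L/∂y = 2(y - t) = 2(0 - -2) = 4
∂y/∂h = w₂ = 2
∂h/∂z = 0 (ReLU derivative)
∂z/∂w₁ = x = 2

∂L/∂w₁ = 4 × 2 × 0 × 2 = 0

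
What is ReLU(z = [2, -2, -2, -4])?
h = [2, 0, 0, 0]

ReLU applied element-wise: max(0,2)=2, max(0,-2)=0, max(0,-2)=0, max(0,-4)=0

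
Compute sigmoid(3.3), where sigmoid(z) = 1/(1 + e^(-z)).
0.9644

sigmoid(3.3) = 1/(1 + e^(-3.3)) = 1/(1 + 0.03688) = 0.9644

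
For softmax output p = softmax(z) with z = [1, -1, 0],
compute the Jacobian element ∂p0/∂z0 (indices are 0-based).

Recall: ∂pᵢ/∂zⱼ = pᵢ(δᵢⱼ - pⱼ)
∂p0/∂z0 = 0.2227

p = softmax(z) = [0.6652, 0.09003, 0.2447]
p0 = 0.6652

∂p0/∂z0 = p0(1 - p0) = 0.6652 × (1 - 0.6652) = 0.2227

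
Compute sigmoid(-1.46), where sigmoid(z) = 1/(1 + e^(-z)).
0.1885

sigmoid(-1.46) = 1/(1 + e^(1.46)) = 1/(1 + 4.306) = 0.1885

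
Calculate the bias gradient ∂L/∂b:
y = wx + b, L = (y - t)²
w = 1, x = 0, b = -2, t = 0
∂L/∂b = -4

y = wx + b = (1)(0) + -2 = -2
∂L/∂y = 2(y - t) = 2(-2 - 0) = -4
∂y/∂b = 1
∂L/∂b = ∂L/∂y · ∂y/∂b = -4 × 1 = -4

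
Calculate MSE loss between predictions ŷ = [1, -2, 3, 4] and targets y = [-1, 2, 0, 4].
MSE = 7.25

MSE = (1/4)((1--1)² + (-2-2)² + (3-0)² + (4-4)²) = (1/4)(4 + 16 + 9 + 0) = 7.25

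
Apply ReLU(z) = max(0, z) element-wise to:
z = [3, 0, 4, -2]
h = [3, 0, 4, 0]

ReLU applied element-wise: max(0,3)=3, max(0,0)=0, max(0,4)=4, max(0,-2)=0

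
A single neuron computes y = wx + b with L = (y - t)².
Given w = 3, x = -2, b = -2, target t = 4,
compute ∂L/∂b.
∂L/∂b = -24

y = wx + b = (3)(-2) + -2 = -8
∂L/∂y = 2(y - t) = 2(-8 - 4) = -24
∂y/∂b = 1
∂L/∂b = ∂L/∂y · ∂y/∂b = -24 × 1 = -24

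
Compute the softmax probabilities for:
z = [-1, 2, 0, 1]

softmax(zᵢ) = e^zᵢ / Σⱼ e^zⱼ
p = [0.0321, 0.6439, 0.0871, 0.2369]

exp(z) = [0.3679, 7.389, 1, 2.718]
Sum = 11.48
p = [0.0321, 0.6439, 0.0871, 0.2369]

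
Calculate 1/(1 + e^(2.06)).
0.113

sigmoid(-2.06) = 1/(1 + e^(2.06)) = 1/(1 + 7.846) = 0.113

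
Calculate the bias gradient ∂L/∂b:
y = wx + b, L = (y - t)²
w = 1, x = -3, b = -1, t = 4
∂L/∂b = -16

y = wx + b = (1)(-3) + -1 = -4
∂L/∂y = 2(y - t) = 2(-4 - 4) = -16
∂y/∂b = 1
∂L/∂b = ∂L/∂y · ∂y/∂b = -16 × 1 = -16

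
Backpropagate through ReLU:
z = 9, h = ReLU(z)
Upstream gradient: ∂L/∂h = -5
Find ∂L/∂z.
∂L/∂z = -5

h = ReLU(9) = 9
Since z > 0: ∂h/∂z = 1
∂L/∂z = ∂L/∂h · ∂h/∂z = -5 × 1 = -5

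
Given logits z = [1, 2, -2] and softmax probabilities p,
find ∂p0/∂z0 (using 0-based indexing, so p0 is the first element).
∂p0/∂z0 = 0.195

p = softmax(z) = [0.2654, 0.7214, 0.01321]
p0 = 0.2654

∂p0/∂z0 = p0(1 - p0) = 0.2654 × (1 - 0.2654) = 0.195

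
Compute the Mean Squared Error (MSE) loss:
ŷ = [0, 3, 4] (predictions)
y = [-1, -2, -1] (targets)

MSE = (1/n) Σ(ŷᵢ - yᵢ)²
MSE = 17

MSE = (1/3)((0--1)² + (3--2)² + (4--1)²) = (1/3)(1 + 25 + 25) = 17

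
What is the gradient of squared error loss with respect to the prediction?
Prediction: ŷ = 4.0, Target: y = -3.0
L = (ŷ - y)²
∂L/∂ŷ = 14.0

∂L/∂ŷ = 2(ŷ - y) = 2(4.0 - -3.0) = 2(7.0) = 14.0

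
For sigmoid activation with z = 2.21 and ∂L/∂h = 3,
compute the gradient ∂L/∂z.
∂L/∂z = 0.2673

σ(2.21) = 0.9011
σ'(2.21) = σ(2.21)(1 - σ(2.21)) = 0.9011 × 0.09886 = 0.08908
∂L/∂z = ∂L/∂h · σ'(z) = 3 × 0.08908 = 0.2673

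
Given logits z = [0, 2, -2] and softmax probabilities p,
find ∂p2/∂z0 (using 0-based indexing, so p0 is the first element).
∂p2/∂z0 = -0.001862

p = softmax(z) = [0.1173, 0.8668, 0.01588]
p2 = 0.01588, p0 = 0.1173

∂p2/∂z0 = -p2 × p0 = -0.01588 × 0.1173 = -0.001862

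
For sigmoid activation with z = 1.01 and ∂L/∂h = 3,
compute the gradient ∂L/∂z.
∂L/∂z = 0.5871

σ(1.01) = 0.733
σ'(1.01) = σ(1.01)(1 - σ(1.01)) = 0.733 × 0.267 = 0.1957
∂L/∂z = ∂L/∂h · σ'(z) = 3 × 0.1957 = 0.5871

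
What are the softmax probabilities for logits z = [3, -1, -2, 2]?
p = [0.7179, 0.0131, 0.0048, 0.2641]

exp(z) = [20.09, 0.3679, 0.1353, 7.389]
Sum = 27.98
p = [0.7179, 0.0131, 0.0048, 0.2641]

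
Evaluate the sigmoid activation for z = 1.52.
0.8205

sigmoid(1.52) = 1/(1 + e^(-1.52)) = 1/(1 + 0.2187) = 0.8205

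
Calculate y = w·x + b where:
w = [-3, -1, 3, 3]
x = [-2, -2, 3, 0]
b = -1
y = 16

y = (-3)(-2) + (-1)(-2) + (3)(3) + (3)(0) + -1 = 16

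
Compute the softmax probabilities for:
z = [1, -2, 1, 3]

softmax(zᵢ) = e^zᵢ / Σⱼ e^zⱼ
p = [0.1059, 0.0053, 0.1059, 0.7828]

exp(z) = [2.718, 0.1353, 2.718, 20.09]
Sum = 25.66
p = [0.1059, 0.0053, 0.1059, 0.7828]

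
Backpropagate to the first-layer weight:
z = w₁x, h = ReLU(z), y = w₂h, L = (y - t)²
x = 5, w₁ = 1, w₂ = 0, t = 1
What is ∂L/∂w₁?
∂L/∂w₁ = 0

Forward pass:
z = w₁x = 1×5 = 5
h = ReLU(5) = 5
y = w₂h = 0×5 = 0

Backward pass:
∂L/∂y = 2(y - t) = 2(0 - 1) = -2
∂y/∂h = w₂ = 0
∂h/∂z = 1 (ReLU derivative)
∂z/∂w₁ = x = 5

∂L/∂w₁ = -2 × 0 × 1 × 5 = 0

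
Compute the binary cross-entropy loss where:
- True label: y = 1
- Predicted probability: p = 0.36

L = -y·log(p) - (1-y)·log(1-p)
L = 1.022

L = -1·log(0.36) - 0·log(0.64) = -log(0.36) = 1.022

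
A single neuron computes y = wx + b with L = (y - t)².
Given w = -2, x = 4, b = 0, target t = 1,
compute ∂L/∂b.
∂L/∂b = -18

y = wx + b = (-2)(4) + 0 = -8
∂L/∂y = 2(y - t) = 2(-8 - 1) = -18
∂y/∂b = 1
∂L/∂b = ∂L/∂y · ∂y/∂b = -18 × 1 = -18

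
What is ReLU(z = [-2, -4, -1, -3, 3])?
h = [0, 0, 0, 0, 3]

ReLU applied element-wise: max(0,-2)=0, max(0,-4)=0, max(0,-1)=0, max(0,-3)=0, max(0,3)=3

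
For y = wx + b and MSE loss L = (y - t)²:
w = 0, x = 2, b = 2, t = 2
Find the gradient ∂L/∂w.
∂L/∂w = 0

y = wx + b = (0)(2) + 2 = 2
∂L/∂y = 2(y - t) = 2(2 - 2) = 0
∂y/∂w = x = 2
∂L/∂w = ∂L/∂y · ∂y/∂w = 0 × 2 = 0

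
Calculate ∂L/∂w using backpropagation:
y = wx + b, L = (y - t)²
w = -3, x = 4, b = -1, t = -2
∂L/∂w = -88

y = wx + b = (-3)(4) + -1 = -13
∂L/∂y = 2(y - t) = 2(-13 - -2) = -22
∂y/∂w = x = 4
∂L/∂w = ∂L/∂y · ∂y/∂w = -22 × 4 = -88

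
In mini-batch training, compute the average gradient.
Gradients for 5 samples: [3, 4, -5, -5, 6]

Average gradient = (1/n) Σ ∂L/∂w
Average gradient = 0.6

Average = (1/5)(3 + 4 + -5 + -5 + 6) = 3/5 = 0.6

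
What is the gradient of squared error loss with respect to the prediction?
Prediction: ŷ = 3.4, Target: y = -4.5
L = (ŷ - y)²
∂L/∂ŷ = 15.8

∂L/∂ŷ = 2(ŷ - y) = 2(3.4 - -4.5) = 2(7.9) = 15.8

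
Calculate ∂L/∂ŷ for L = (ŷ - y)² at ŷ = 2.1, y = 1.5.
∂L/∂ŷ = 1.2

∂L/∂ŷ = 2(ŷ - y) = 2(2.1 - 1.5) = 2(0.6) = 1.2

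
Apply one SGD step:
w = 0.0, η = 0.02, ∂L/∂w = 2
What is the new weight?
w_new = -0.04

w_new = w - η·∂L/∂w = 0.0 - 0.02×(2) = 0.0 - (0.04) = -0.04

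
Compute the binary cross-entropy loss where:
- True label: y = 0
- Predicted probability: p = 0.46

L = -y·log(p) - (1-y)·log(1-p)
L = 0.6162

L = -0·log(0.46) - 1·log(0.54) = -log(0.54) = 0.6162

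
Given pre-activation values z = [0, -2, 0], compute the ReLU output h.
h = [0, 0, 0]

ReLU applied element-wise: max(0,0)=0, max(0,-2)=0, max(0,0)=0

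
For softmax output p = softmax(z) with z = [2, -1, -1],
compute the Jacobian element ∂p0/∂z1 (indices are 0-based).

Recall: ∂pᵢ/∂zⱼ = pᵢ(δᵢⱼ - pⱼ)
∂p0/∂z1 = -0.04118

p = softmax(z) = [0.9094, 0.04528, 0.04528]
p0 = 0.9094, p1 = 0.04528

∂p0/∂z1 = -p0 × p1 = -0.9094 × 0.04528 = -0.04118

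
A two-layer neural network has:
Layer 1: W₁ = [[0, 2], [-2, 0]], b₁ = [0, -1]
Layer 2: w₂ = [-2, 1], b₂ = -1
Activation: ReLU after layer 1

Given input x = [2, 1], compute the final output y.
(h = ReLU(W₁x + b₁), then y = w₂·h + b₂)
y = -5

Layer 1 pre-activation: z₁ = [2, -5]
After ReLU: h = [2, 0]
Layer 2 output: y = -2×2 + 1×0 + -1 = -5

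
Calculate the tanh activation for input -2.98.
-0.9949

tanh(-2.98) = (e^(-2.98) - e^(2.98))/(e^(-2.98) + e^(2.98)) = -0.9949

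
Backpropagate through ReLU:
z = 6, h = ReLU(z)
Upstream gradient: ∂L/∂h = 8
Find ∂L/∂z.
∂L/∂z = 8

h = ReLU(6) = 6
Since z > 0: ∂h/∂z = 1
∂L/∂z = ∂L/∂h · ∂h/∂z = 8 × 1 = 8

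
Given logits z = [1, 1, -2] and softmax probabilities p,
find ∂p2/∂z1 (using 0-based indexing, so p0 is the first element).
∂p2/∂z1 = -0.01185

p = softmax(z) = [0.4879, 0.4879, 0.02429]
p2 = 0.02429, p1 = 0.4879

∂p2/∂z1 = -p2 × p1 = -0.02429 × 0.4879 = -0.01185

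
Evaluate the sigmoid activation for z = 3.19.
0.9605

sigmoid(3.19) = 1/(1 + e^(-3.19)) = 1/(1 + 0.04117) = 0.9605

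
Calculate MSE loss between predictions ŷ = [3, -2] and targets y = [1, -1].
MSE = 2.5

MSE = (1/2)((3-1)² + (-2--1)²) = (1/2)(4 + 1) = 2.5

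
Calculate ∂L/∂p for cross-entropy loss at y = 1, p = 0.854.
∂L/∂p = -1.171

∂L/∂p = -y/p + (1-y)/(1-p) = -1/0.854 + 0 = -1.171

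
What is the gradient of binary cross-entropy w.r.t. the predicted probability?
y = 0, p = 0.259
∂L/∂p = 1.35

∂L/∂p = -y/p + (1-y)/(1-p) = 0 + 1/0.741 = 1.35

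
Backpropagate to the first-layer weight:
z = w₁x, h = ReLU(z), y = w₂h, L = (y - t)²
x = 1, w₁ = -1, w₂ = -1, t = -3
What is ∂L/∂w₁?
∂L/∂w₁ = 0

Forward pass:
z = w₁x = -1×1 = -1
h = ReLU(-1) = 0
y = w₂h = -1×0 = 0

Backward pass:
∂L/∂y = 2(y - t) = 2(0 - -3) = 6
∂y/∂h = w₂ = -1
∂h/∂z = 0 (ReLU derivative)
∂z/∂w₁ = x = 1

∂L/∂w₁ = 6 × -1 × 0 × 1 = 0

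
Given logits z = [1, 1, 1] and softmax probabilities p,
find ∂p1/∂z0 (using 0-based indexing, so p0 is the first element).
∂p1/∂z0 = -0.1111

p = softmax(z) = [0.3333, 0.3333, 0.3333]
p1 = 0.3333, p0 = 0.3333

∂p1/∂z0 = -p1 × p0 = -0.3333 × 0.3333 = -0.1111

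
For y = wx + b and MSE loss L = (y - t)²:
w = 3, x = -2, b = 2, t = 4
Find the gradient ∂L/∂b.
∂L/∂b = -16

y = wx + b = (3)(-2) + 2 = -4
∂L/∂y = 2(y - t) = 2(-4 - 4) = -16
∂y/∂b = 1
∂L/∂b = ∂L/∂y · ∂y/∂b = -16 × 1 = -16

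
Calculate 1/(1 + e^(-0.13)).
0.5325

sigmoid(0.13) = 1/(1 + e^(-0.13)) = 1/(1 + 0.8781) = 0.5325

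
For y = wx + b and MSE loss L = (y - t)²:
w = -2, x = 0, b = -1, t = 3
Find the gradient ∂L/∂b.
∂L/∂b = -8

y = wx + b = (-2)(0) + -1 = -1
∂L/∂y = 2(y - t) = 2(-1 - 3) = -8
∂y/∂b = 1
∂L/∂b = ∂L/∂y · ∂y/∂b = -8 × 1 = -8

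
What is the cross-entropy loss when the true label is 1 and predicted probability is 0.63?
L = 0.462

L = -1·log(0.63) - 0·log(0.37) = -log(0.63) = 0.462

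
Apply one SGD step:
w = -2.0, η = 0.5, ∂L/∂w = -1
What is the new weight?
w_new = -1.5

w_new = w - η·∂L/∂w = -2.0 - 0.5×(-1) = -2.0 - (-0.5) = -1.5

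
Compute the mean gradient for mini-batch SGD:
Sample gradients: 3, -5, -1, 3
Average gradient = 0

Average = (1/4)(3 + -5 + -1 + 3) = 0/4 = 0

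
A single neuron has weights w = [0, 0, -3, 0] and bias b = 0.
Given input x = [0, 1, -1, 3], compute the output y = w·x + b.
y = 3

y = (0)(0) + (0)(1) + (-3)(-1) + (0)(3) + 0 = 3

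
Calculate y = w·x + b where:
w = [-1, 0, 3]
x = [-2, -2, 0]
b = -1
y = 1

y = (-1)(-2) + (0)(-2) + (3)(0) + -1 = 1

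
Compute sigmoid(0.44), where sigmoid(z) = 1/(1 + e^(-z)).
0.6083

sigmoid(0.44) = 1/(1 + e^(-0.44)) = 1/(1 + 0.644) = 0.6083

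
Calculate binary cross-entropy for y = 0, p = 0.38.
L = 0.478

L = -0·log(0.38) - 1·log(0.62) = -log(0.62) = 0.478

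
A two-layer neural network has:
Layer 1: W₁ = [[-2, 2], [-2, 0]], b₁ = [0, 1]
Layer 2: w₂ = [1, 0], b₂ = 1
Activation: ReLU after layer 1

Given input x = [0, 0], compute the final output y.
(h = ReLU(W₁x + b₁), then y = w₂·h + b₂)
y = 1

Layer 1 pre-activation: z₁ = [0, 1]
After ReLU: h = [0, 1]
Layer 2 output: y = 1×0 + 0×1 + 1 = 1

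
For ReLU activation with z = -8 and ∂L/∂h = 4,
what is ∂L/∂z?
∂L/∂z = 0

h = ReLU(-8) = 0
Since z < 0: ∂h/∂z = 0
∂L/∂z = ∂L/∂h · ∂h/∂z = 4 × 0 = 0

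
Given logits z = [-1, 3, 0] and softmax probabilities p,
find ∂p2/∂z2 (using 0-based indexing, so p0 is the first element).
∂p2/∂z2 = 0.04444

p = softmax(z) = [0.01715, 0.9362, 0.04661]
p2 = 0.04661

∂p2/∂z2 = p2(1 - p2) = 0.04661 × (1 - 0.04661) = 0.04444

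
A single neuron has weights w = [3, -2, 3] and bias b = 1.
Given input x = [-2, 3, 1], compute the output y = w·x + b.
y = -8

y = (3)(-2) + (-2)(3) + (3)(1) + 1 = -8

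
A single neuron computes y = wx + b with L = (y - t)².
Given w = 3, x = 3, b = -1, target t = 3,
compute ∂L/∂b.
∂L/∂b = 10

y = wx + b = (3)(3) + -1 = 8
∂L/∂y = 2(y - t) = 2(8 - 3) = 10
∂y/∂b = 1
∂L/∂b = ∂L/∂y · ∂y/∂b = 10 × 1 = 10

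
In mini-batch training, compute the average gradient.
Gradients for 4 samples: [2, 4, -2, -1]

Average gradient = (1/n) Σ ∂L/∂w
Average gradient = 0.75

Average = (1/4)(2 + 4 + -2 + -1) = 3/4 = 0.75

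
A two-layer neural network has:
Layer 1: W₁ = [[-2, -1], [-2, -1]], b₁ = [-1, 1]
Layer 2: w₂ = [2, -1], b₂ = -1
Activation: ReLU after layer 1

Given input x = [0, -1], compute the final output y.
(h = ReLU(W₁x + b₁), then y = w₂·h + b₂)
y = -3

Layer 1 pre-activation: z₁ = [0, 2]
After ReLU: h = [0, 2]
Layer 2 output: y = 2×0 + -1×2 + -1 = -3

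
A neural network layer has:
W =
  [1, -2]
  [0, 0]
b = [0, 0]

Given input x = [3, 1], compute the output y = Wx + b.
y = [1, 0]

Wx = [1×3 + -2×1, 0×3 + 0×1]
   = [1, 0]
y = Wx + b = [1 + 0, 0 + 0] = [1, 0]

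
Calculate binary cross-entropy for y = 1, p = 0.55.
L = 0.5978

L = -1·log(0.55) - 0·log(0.45) = -log(0.55) = 0.5978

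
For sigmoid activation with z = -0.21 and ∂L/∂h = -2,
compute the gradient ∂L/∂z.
∂L/∂z = -0.4945

σ(-0.21) = 0.4477
σ'(-0.21) = σ(-0.21)(1 - σ(-0.21)) = 0.4477 × 0.5523 = 0.2473
∂L/∂z = ∂L/∂h · σ'(z) = -2 × 0.2473 = -0.4945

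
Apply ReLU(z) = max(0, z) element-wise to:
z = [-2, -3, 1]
h = [0, 0, 1]

ReLU applied element-wise: max(0,-2)=0, max(0,-3)=0, max(0,1)=1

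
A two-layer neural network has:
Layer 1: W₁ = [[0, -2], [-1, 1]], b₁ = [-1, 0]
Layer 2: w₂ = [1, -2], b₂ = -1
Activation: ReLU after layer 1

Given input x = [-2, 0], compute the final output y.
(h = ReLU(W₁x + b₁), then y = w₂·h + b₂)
y = -5

Layer 1 pre-activation: z₁ = [-1, 2]
After ReLU: h = [0, 2]
Layer 2 output: y = 1×0 + -2×2 + -1 = -5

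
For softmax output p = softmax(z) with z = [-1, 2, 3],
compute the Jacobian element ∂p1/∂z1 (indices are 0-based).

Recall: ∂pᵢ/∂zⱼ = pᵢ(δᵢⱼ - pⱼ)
∂p1/∂z1 = 0.195

p = softmax(z) = [0.01321, 0.2654, 0.7214]
p1 = 0.2654

∂p1/∂z1 = p1(1 - p1) = 0.2654 × (1 - 0.2654) = 0.195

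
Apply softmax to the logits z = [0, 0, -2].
p = [0.4683, 0.4683, 0.0634]

exp(z) = [1, 1, 0.1353]
Sum = 2.135
p = [0.4683, 0.4683, 0.0634]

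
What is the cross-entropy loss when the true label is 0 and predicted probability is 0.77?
L = 1.47

L = -0·log(0.77) - 1·log(0.23) = -log(0.23) = 1.47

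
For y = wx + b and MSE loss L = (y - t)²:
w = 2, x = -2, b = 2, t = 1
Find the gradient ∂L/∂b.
∂L/∂b = -6

y = wx + b = (2)(-2) + 2 = -2
∂L/∂y = 2(y - t) = 2(-2 - 1) = -6
∂y/∂b = 1
∂L/∂b = ∂L/∂y · ∂y/∂b = -6 × 1 = -6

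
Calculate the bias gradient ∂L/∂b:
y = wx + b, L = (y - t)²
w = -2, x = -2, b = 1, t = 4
∂L/∂b = 2

y = wx + b = (-2)(-2) + 1 = 5
∂L/∂y = 2(y - t) = 2(5 - 4) = 2
∂y/∂b = 1
∂L/∂b = ∂L/∂y · ∂y/∂b = 2 × 1 = 2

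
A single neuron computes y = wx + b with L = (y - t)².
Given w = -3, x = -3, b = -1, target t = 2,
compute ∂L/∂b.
∂L/∂b = 12

y = wx + b = (-3)(-3) + -1 = 8
∂L/∂y = 2(y - t) = 2(8 - 2) = 12
∂y/∂b = 1
∂L/∂b = ∂L/∂y · ∂y/∂b = 12 × 1 = 12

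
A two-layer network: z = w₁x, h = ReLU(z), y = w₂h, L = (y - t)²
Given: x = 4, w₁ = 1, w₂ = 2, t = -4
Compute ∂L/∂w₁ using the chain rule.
∂L/∂w₁ = 192

Forward pass:
z = w₁x = 1×4 = 4
h = ReLU(4) = 4
y = w₂h = 2×4 = 8

Backward pass:
∂L/∂y = 2(y - t) = 2(8 - -4) = 24
∂y/∂h = w₂ = 2
∂h/∂z = 1 (ReLU derivative)
∂z/∂w₁ = x = 4

∂L/∂w₁ = 24 × 2 × 1 × 4 = 192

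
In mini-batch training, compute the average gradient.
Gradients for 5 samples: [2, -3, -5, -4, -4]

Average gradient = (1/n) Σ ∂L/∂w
Average gradient = -2.8

Average = (1/5)(2 + -3 + -5 + -4 + -4) = -14/5 = -2.8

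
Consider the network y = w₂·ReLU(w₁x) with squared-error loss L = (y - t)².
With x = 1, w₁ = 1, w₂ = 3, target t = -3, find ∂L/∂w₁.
∂L/∂w₁ = 36

Forward pass:
z = w₁x = 1×1 = 1
h = ReLU(1) = 1
y = w₂h = 3×1 = 3

Backward pass:
∂L/∂y = 2(y - t) = 2(3 - -3) = 12
∂y/∂h = w₂ = 3
∂h/∂z = 1 (ReLU derivative)
∂z/∂w₁ = x = 1

∂L/∂w₁ = 12 × 3 × 1 × 1 = 36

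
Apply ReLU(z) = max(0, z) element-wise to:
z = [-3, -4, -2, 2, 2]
h = [0, 0, 0, 2, 2]

ReLU applied element-wise: max(0,-3)=0, max(0,-4)=0, max(0,-2)=0, max(0,2)=2, max(0,2)=2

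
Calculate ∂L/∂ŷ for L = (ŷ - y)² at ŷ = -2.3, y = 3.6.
∂L/∂ŷ = -11.8

∂L/∂ŷ = 2(ŷ - y) = 2(-2.3 - 3.6) = 2(-5.9) = -11.8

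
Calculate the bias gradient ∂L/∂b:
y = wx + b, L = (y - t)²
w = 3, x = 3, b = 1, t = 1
∂L/∂b = 18

y = wx + b = (3)(3) + 1 = 10
∂L/∂y = 2(y - t) = 2(10 - 1) = 18
∂y/∂b = 1
∂L/∂b = ∂L/∂y · ∂y/∂b = 18 × 1 = 18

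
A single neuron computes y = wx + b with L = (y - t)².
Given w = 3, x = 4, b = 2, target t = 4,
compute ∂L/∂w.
∂L/∂w = 80

y = wx + b = (3)(4) + 2 = 14
∂L/∂y = 2(y - t) = 2(14 - 4) = 20
∂y/∂w = x = 4
∂L/∂w = ∂L/∂y · ∂y/∂w = 20 × 4 = 80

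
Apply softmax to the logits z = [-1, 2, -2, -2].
p = [0.0458, 0.9205, 0.0169, 0.0169]

exp(z) = [0.3679, 7.389, 0.1353, 0.1353]
Sum = 8.028
p = [0.0458, 0.9205, 0.0169, 0.0169]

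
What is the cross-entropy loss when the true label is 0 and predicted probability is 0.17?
L = 0.1863

L = -0·log(0.17) - 1·log(0.83) = -log(0.83) = 0.1863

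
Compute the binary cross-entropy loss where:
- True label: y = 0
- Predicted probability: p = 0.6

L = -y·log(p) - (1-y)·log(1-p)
L = 0.9163

L = -0·log(0.6) - 1·log(0.4) = -log(0.4) = 0.9163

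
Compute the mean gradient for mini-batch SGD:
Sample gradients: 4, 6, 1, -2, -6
Average gradient = 0.6

Average = (1/5)(4 + 6 + 1 + -2 + -6) = 3/5 = 0.6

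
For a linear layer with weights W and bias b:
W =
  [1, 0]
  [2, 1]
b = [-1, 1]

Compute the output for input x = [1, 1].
y = [0, 4]

Wx = [1×1 + 0×1, 2×1 + 1×1]
   = [1, 3]
y = Wx + b = [1 + -1, 3 + 1] = [0, 4]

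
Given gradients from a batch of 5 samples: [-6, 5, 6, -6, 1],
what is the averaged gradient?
Average gradient = 0

Average = (1/5)(-6 + 5 + 6 + -6 + 1) = 0/5 = 0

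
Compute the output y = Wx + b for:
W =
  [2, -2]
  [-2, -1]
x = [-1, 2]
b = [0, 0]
y = [-6, 0]

Wx = [2×-1 + -2×2, -2×-1 + -1×2]
   = [-6, 0]
y = Wx + b = [-6 + 0, 0 + 0] = [-6, 0]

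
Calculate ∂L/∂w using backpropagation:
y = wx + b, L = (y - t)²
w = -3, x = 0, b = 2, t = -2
∂L/∂w = 0

y = wx + b = (-3)(0) + 2 = 2
∂L/∂y = 2(y - t) = 2(2 - -2) = 8
∂y/∂w = x = 0
∂L/∂w = ∂L/∂y · ∂y/∂w = 8 × 0 = 0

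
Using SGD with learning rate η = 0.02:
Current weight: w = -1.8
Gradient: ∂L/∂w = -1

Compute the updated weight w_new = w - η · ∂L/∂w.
w_new = -1.78

w_new = w - η·∂L/∂w = -1.8 - 0.02×(-1) = -1.8 - (-0.02) = -1.78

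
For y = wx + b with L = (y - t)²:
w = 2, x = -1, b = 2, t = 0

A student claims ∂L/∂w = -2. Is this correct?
Incorrect

y = (2)(-1) + 2 = 0
∂L/∂y = 2(y - t) = 2(0 - 0) = 0
∂y/∂w = x = -1
∂L/∂w = 0 × -1 = 0

Claimed value: -2
Incorrect: The correct gradient is 0.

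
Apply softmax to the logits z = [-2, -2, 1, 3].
p = [0.0059, 0.0059, 0.1178, 0.8705]

exp(z) = [0.1353, 0.1353, 2.718, 20.09]
Sum = 23.07
p = [0.0059, 0.0059, 0.1178, 0.8705]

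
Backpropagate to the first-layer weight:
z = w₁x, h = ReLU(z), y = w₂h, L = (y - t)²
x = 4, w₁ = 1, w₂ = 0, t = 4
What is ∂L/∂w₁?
∂L/∂w₁ = 0

Forward pass:
z = w₁x = 1×4 = 4
h = ReLU(4) = 4
y = w₂h = 0×4 = 0

Backward pass:
∂L/∂y = 2(y - t) = 2(0 - 4) = -8
∂y/∂h = w₂ = 0
∂h/∂z = 1 (ReLU derivative)
∂z/∂w₁ = x = 4

∂L/∂w₁ = -8 × 0 × 1 × 4 = 0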